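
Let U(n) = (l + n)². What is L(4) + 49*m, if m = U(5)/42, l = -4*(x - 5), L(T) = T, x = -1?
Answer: 5911/6 ≈ 985.17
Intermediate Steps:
l = 24 (l = -4*(-1 - 5) = -4*(-6) = 24)
U(n) = (24 + n)²
m = 841/42 (m = (24 + 5)²/42 = 29²*(1/42) = 841*(1/42) = 841/42 ≈ 20.024)
L(4) + 49*m = 4 + 49*(841/42) = 4 + 5887/6 = 5911/6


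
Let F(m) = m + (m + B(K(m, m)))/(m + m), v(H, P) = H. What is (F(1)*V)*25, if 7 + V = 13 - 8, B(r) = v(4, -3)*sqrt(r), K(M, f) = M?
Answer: -175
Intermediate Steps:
B(r) = 4*sqrt(r)
V = -2 (V = -7 + (13 - 8) = -7 + 5 = -2)
F(m) = m + (m + 4*sqrt(m))/(2*m) (F(m) = m + (m + 4*sqrt(m))/(m + m) = m + (m + 4*sqrt(m))/((2*m)) = m + (m + 4*sqrt(m))*(1/(2*m)) = m + (m + 4*sqrt(m))/(2*m))
(F(1)*V)*25 = ((1/2 + 1 + 2/sqrt(1))*(-2))*25 = ((1/2 + 1 + 2*1)*(-2))*25 = ((1/2 + 1 + 2)*(-2))*25 = ((7/2)*(-2))*25 = -7*25 = -175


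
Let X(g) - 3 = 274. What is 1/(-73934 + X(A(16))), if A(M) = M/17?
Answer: -1/73657 ≈ -1.3576e-5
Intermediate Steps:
A(M) = M/17 (A(M) = M*(1/17) = M/17)
X(g) = 277 (X(g) = 3 + 274 = 277)
1/(-73934 + X(A(16))) = 1/(-73934 + 277) = 1/(-73657) = -1/73657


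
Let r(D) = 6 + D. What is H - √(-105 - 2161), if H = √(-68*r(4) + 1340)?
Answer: 2*√165 - I*√2266 ≈ 25.69 - 47.603*I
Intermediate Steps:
H = 2*√165 (H = √(-68*(6 + 4) + 1340) = √(-68*10 + 1340) = √(-680 + 1340) = √660 = 2*√165 ≈ 25.690)
H - √(-105 - 2161) = 2*√165 - √(-105 - 2161) = 2*√165 - √(-2266) = 2*√165 - I*√2266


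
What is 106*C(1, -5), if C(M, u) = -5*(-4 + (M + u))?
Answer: 4240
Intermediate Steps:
C(M, u) = 20 - 5*M - 5*u (C(M, u) = -5*(-4 + M + u) = 20 - 5*M - 5*u)
106*C(1, -5) = 106*(20 - 5*1 - 5*(-5)) = 106*(20 - 5 + 25) = 106*40 = 4240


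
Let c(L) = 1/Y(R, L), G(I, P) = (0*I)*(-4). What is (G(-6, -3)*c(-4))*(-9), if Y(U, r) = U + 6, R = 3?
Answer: 0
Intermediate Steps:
Y(U, r) = 6 + U
G(I, P) = 0 (G(I, P) = 0*(-4) = 0)
c(L) = 1/9 (c(L) = 1/(6 + 3) = 1/9)
(G(-6, -3)*c(-4))*(-9) = (0*(1/9))*(-9) = 0*(-9) = 0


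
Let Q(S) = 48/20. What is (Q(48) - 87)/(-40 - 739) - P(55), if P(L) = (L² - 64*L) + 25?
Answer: 1831073/3895 ≈ 470.11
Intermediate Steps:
Q(S) = 12/5 (Q(S) = 48*(1/20) = 12/5)
P(L) = 25 + L² - 64*L
(Q(48) - 87)/(-40 - 739) - P(55) = (12/5 - 87)/(-40 - 739) - (25 + 55² - 64*55) = -423/5/(-779) - (25 + 3025 - 3520) = -423/5*(-1/779) - 1*(-470) = 423/3895 + 470 = 1831073/3895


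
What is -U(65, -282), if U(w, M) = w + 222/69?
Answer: -1569/23 ≈ -68.217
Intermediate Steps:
U(w, M) = 74/23 + w (U(w, M) = w + 222*(1/69) = w + 74/23 = 74/23 + w)
-U(65, -282) = -(74/23 + 65) = -1*1569/23 = -1569/23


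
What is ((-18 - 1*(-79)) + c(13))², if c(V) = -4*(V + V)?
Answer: 1849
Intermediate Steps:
c(V) = -8*V
((-18 - 1*(-79)) + c(13))² = ((-18 - 1*(-79)) - 8*13)² = ((-18 + 79) - 104)² = (61 - 104)² = (-43)² = 1849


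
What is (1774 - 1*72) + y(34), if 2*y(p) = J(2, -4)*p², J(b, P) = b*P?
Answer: -2922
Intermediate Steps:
J(b, P) = P*b
y(p) = -4*p² (y(p) = ((-4*2)*p²)/2 = (-8*p²)/2 = -4*p²)
(1774 - 1*72) + y(34) = (1774 - 1*72) - 4*34² = (1774 - 72) - 4*1156 = 1702 - 4624 = -2922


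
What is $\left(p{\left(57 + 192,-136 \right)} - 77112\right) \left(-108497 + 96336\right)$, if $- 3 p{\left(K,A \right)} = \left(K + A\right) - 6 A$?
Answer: $\frac{2824574665}{3} \approx 9.4152 \cdot 10^{8}$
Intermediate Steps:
$p{\left(K,A \right)} = - \frac{K}{3} + \frac{5 A}{3}$ ($p{\left(K,A \right)} = - \frac{\left(K + A\right) - 6 A}{3} = - \frac{\left(A + K\right) - 6 A}{3} = - \frac{K - 5 A}{3} = - \frac{K}{3} + \frac{5 A}{3}$)
$\left(p{\left(57 + 192,-136 \right)} - 77112\right) \left(-108497 + 96336\right) = \left(\left(- \frac{57 + 192}{3} + \frac{5}{3} \left(-136\right)\right) - 77112\right) \left(-108497 + 96336\right) = \left(\left(\left(- \frac{1}{3}\right) 249 - \frac{680}{3}\right) - 77112\right) \left(-12161\right) = \left(\left(-83 - \frac{680}{3}\right) - 77112\right) \left(-12161\right) = \left(- \frac{929}{3} - 77112\right) \left(-12161\right) = \left(- \frac{232265}{3}\right) \left(-12161\right) = \frac{2824574665}{3}$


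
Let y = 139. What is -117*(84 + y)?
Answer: -26091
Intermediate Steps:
-117*(84 + y) = -117*(84 + 139) = -117*223 = -26091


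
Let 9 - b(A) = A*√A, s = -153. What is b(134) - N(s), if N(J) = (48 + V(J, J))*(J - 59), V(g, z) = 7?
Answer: 11669 - 134*√134 ≈ 10118.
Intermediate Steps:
N(J) = -3245 + 55*J (N(J) = (48 + 7)*(J - 59) = 55*(-59 + J) = -3245 + 55*J)
b(A) = 9 - A^(3/2) (b(A) = 9 - A*√A = 9 - A^(3/2))
b(134) - N(s) = (9 - 134^(3/2)) - (-3245 + 55*(-153)) = (9 - 134*√134) - (-3245 - 8415) = (9 - 134*√134) - 1*(-11660) = (9 - 134*√134) + 11660 = 11669 - 134*√134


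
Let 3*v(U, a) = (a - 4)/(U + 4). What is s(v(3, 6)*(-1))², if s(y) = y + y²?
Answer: 1444/194481 ≈ 0.0074249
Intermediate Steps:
v(U, a) = (-4 + a)/(3*(4 + U)) (v(U, a) = ((a - 4)/(U + 4))/3 = ((-4 + a)/(4 + U))/3 = (-4 + a)/(3*(4 + U)))
s(v(3, 6)*(-1))² = ((((-4 + 6)/(3*(4 + 3)))*(-1))*(1 + ((-4 + 6)/(3*(4 + 3)))*(-1)))² = ((((⅓)*2/7)*(-1))*(1 + ((⅓)*2/7)*(-1)))² = ((((⅓)*(⅐)*2)*(-1))*(1 + ((⅓)*(⅐)*2)*(-1)))² = (((2/21)*(-1))*(1 + (2/21)*(-1)))² = (-2*(1 - 2/21)/21)² = (-2/21*19/21)² = (-38/441)² = 1444/194481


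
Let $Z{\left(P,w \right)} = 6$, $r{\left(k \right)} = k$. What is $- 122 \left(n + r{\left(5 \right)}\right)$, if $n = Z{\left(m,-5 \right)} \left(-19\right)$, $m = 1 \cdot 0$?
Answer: $13298$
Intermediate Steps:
$m = 0$
$n = -114$ ($n = 6 \left(-19\right) = -114$)
$- 122 \left(n + r{\left(5 \right)}\right) = - 122 \left(-114 + 5\right) = \left(-122\right) \left(-109\right) = 13298$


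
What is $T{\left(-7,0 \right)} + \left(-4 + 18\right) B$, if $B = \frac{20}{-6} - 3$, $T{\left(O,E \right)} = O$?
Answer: $- \frac{287}{3} \approx -95.667$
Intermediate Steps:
$B = - \frac{19}{3}$ ($B = 20 \left(- \frac{1}{6}\right) - 3 = - \frac{10}{3} - 3 = - \frac{19}{3} \approx -6.3333$)
$T{\left(-7,0 \right)} + \left(-4 + 18\right) B = -7 + \left(-4 + 18\right) \left(- \frac{19}{3}\right) = -7 + 14 \left(- \frac{19}{3}\right) = -7 - \frac{266}{3} = - \frac{287}{3}$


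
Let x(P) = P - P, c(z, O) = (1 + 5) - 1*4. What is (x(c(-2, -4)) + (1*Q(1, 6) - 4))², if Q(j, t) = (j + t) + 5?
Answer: 64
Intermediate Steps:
Q(j, t) = 5 + j + t
c(z, O) = 2 (c(z, O) = 6 - 4 = 2)
x(P) = 0
(x(c(-2, -4)) + (1*Q(1, 6) - 4))² = (0 + (1*(5 + 1 + 6) - 4))² = (0 + (1*12 - 4))² = (0 + (12 - 4))² = (0 + 8)² = 8² = 64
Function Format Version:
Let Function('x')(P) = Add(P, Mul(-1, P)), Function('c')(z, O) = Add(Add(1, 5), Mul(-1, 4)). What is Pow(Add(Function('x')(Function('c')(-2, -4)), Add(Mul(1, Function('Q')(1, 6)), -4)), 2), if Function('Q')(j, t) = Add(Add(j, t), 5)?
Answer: 64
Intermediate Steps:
Function('Q')(j, t) = Add(5, j, t)
Function('c')(z, O) = 2 (Function('c')(z, O) = Add(6, -4) = 2)
Function('x')(P) = 0
Pow(Add(Function('x')(Function('c')(-2, -4)), Add(Mul(1, Function('Q')(1, 6)), -4)), 2) = Pow(Add(0, Add(Mul(1, Add(5, 1, 6)), -4)), 2) = Pow(Add(0, Add(Mul(1, 12), -4)), 2) = Pow(Add(0, Add(12, -4)), 2) = Pow(Add(0, 8), 2) = Pow(8, 2) = 64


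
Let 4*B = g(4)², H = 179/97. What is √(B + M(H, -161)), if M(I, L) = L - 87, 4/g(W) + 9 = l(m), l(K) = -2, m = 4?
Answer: 2*I*√7501/11 ≈ 15.747*I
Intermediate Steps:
g(W) = -4/11 (g(W) = 4/(-9 - 2) = 4/(-11) = 4*(-1/11) = -4/11)
H = 179/97 (H = 179*(1/97) = 179/97 ≈ 1.8454)
M(I, L) = -87 + L
B = 4/121 (B = (-4/11)²/4 = (¼)*(16/121) = 4/121 ≈ 0.033058)
√(B + M(H, -161)) = √(4/121 + (-87 - 161)) = √(4/121 - 248) = √(-30004/121) = 2*I*√7501/11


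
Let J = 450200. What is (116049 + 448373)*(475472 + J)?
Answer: 522469641584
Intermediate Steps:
(116049 + 448373)*(475472 + J) = (116049 + 448373)*(475472 + 450200) = 564422*925672 = 522469641584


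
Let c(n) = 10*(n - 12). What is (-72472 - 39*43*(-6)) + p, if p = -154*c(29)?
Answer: -88590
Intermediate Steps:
c(n) = -120 + 10*n (c(n) = 10*(-12 + n) = -120 + 10*n)
p = -26180 (p = -154*(-120 + 10*29) = -154*(-120 + 290) = -154*170 = -26180)
(-72472 - 39*43*(-6)) + p = (-72472 - 39*43*(-6)) - 26180 = (-72472 - 1677*(-6)) - 26180 = (-72472 + 10062) - 26180 = -62410 - 26180 = -88590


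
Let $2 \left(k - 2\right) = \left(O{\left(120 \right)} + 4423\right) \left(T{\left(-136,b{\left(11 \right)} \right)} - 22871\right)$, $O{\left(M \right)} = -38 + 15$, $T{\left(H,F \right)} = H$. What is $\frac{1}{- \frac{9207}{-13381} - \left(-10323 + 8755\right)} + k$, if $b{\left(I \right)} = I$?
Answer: $- \frac{1062448332476389}{20990615} \approx -5.0615 \cdot 10^{7}$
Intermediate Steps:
$O{\left(M \right)} = -23$
$k = -50615398$ ($k = 2 + \frac{\left(-23 + 4423\right) \left(-136 - 22871\right)}{2} = 2 + \frac{4400 \left(-23007\right)}{2} = 2 + \frac{1}{2} \left(-101230800\right) = 2 - 50615400 = -50615398$)
$\frac{1}{- \frac{9207}{-13381} - \left(-10323 + 8755\right)} + k = \frac{1}{- \frac{9207}{-13381} - \left(-10323 + 8755\right)} - 50615398 = \frac{1}{\left(-9207\right) \left(- \frac{1}{13381}\right) - -1568} - 50615398 = \frac{1}{\frac{9207}{13381} + 1568} - 50615398 = \frac{1}{\frac{20990615}{13381}} - 50615398 = \frac{13381}{20990615} - 50615398 = - \frac{1062448332476389}{20990615}$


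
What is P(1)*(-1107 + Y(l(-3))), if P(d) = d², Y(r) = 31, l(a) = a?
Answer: -1076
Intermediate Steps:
P(1)*(-1107 + Y(l(-3))) = 1²*(-1107 + 31) = 1*(-1076) = -1076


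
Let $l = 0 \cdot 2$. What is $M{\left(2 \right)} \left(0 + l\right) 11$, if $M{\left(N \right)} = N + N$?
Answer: $0$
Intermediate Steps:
$l = 0$
$M{\left(N \right)} = 2 N$
$M{\left(2 \right)} \left(0 + l\right) 11 = 2 \cdot 2 \left(0 + 0\right) 11 = 4 \cdot 0 \cdot 11 = 4 \cdot 0 = 0$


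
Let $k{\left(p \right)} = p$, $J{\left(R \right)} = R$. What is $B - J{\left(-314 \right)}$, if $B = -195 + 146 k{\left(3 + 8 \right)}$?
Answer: $1725$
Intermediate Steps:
$B = 1411$ ($B = -195 + 146 \left(3 + 8\right) = -195 + 146 \cdot 11 = -195 + 1606 = 1411$)
$B - J{\left(-314 \right)} = 1411 - -314 = 1411 + 314 = 1725$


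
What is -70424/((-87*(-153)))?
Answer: -70424/13311 ≈ -5.2907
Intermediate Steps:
-70424/((-87*(-153))) = -70424/13311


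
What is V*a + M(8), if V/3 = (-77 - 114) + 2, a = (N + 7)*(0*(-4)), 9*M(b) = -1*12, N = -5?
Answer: -4/3 ≈ -1.3333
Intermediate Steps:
M(b) = -4/3 (M(b) = (-1*12)/9 = (⅑)*(-12) = -4/3)
a = 0 (a = (-5 + 7)*(0*(-4)) = 2*0 = 0)
V = -567 (V = 3*((-77 - 114) + 2) = 3*(-191 + 2) = 3*(-189) = -567)
V*a + M(8) = -567*0 - 4/3 = 0 - 4/3 = -4/3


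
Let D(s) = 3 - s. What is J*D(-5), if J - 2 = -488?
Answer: -3888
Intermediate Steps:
J = -486 (J = 2 - 488 = -486)
J*D(-5) = -486*(3 - 1*(-5)) = -486*(3 + 5) = -486*8 = -3888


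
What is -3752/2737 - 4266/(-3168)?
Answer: -1669/68816 ≈ -0.024253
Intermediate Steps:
-3752/2737 - 4266/(-3168) = -3752*1/2737 - 4266*(-1/3168) = -536/391 + 237/176 = -1669/68816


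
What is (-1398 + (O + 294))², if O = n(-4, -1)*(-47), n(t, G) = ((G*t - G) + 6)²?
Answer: 46117681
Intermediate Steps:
n(t, G) = (6 - G + G*t)² (n(t, G) = ((-G + G*t) + 6)² = (6 - G + G*t)²)
O = -5687 (O = (6 - 1*(-1) - 1*(-4))²*(-47) = (6 + 1 + 4)²*(-47) = 11²*(-47) = 121*(-47) = -5687)
(-1398 + (O + 294))² = (-1398 + (-5687 + 294))² = (-1398 - 5393)² = (-6791)² = 46117681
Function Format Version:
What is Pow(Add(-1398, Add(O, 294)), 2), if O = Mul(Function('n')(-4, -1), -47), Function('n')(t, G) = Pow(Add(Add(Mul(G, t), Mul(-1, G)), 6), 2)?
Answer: 46117681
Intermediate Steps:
Function('n')(t, G) = Pow(Add(6, Mul(-1, G), Mul(G, t)), 2) (Function('n')(t, G) = Pow(Add(Add(Mul(-1, G), Mul(G, t)), 6), 2) = Pow(Add(6, Mul(-1, G), Mul(G, t)), 2))
O = -5687 (O = Mul(Pow(Add(6, Mul(-1, -1), Mul(-1, -4)), 2), -47) = Mul(Pow(Add(6, 1, 4), 2), -47) = Mul(Pow(11, 2), -47) = Mul(121, -47) = -5687)
Pow(Add(-1398, Add(O, 294)), 2) = Pow(Add(-1398, Add(-5687, 294)), 2) = Pow(Add(-1398, -5393), 2) = Pow(-6791, 2) = 46117681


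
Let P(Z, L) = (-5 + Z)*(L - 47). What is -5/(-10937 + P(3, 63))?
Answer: 5/10969 ≈ 0.00045583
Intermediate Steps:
P(Z, L) = (-47 + L)*(-5 + Z) (P(Z, L) = (-5 + Z)*(-47 + L) = (-47 + L)*(-5 + Z))
-5/(-10937 + P(3, 63)) = -5/(-10937 + (235 - 47*3 - 5*63 + 63*3)) = -5/(-10937 + (235 - 141 - 315 + 189)) = -5/(-10937 - 32) = -5/(-10969) = -1/10969*(-5) = 5/10969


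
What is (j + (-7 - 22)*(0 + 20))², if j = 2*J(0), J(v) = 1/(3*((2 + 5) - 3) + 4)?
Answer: 21520321/64 ≈ 3.3626e+5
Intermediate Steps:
J(v) = 1/16 (J(v) = 1/(3*(7 - 3) + 4) = 1/(3*4 + 4) = 1/(12 + 4) = 1/16)
j = ⅛ (j = 2*(1/16) = ⅛ ≈ 0.12500)
(j + (-7 - 22)*(0 + 20))² = (⅛ + (-7 - 22)*(0 + 20))² = (⅛ - 29*20)² = (⅛ - 580)² = (-4639/8)² = 21520321/64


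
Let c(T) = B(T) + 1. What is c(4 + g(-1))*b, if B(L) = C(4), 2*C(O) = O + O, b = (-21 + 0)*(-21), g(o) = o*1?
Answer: 2205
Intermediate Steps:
g(o) = o
b = 441 (b = -21*(-21) = 441)
C(O) = O (C(O) = (O + O)/2 = (2*O)/2 = O)
B(L) = 4
c(T) = 5 (c(T) = 4 + 1 = 5)
c(4 + g(-1))*b = 5*441 = 2205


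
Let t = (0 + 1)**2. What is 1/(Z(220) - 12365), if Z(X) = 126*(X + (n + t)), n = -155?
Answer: -1/4049 ≈ -0.00024697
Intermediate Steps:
t = 1 (t = 1**2 = 1)
Z(X) = -19404 + 126*X (Z(X) = 126*(X + (-155 + 1)) = 126*(X - 154) = 126*(-154 + X) = -19404 + 126*X)
1/(Z(220) - 12365) = 1/((-19404 + 126*220) - 12365) = 1/((-19404 + 27720) - 12365) = 1/(8316 - 12365) = 1/(-4049) = -1/4049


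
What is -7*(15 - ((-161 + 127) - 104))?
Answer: -1071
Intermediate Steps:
-7*(15 - ((-161 + 127) - 104)) = -7*(15 - (-34 - 104)) = -7*(15 - 1*(-138)) = -7*(15 + 138) = -7*153 = -1071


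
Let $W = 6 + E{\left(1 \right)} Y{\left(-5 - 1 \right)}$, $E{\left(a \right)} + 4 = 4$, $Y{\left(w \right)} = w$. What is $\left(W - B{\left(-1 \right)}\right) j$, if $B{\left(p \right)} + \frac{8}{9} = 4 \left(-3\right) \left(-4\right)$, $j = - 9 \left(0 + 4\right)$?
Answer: $1480$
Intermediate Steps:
$E{\left(a \right)} = 0$ ($E{\left(a \right)} = -4 + 4 = 0$)
$j = -36$ ($j = \left(-9\right) 4 = -36$)
$W = 6$ ($W = 6 + 0 \left(-5 - 1\right) = 6 + 0 \left(-6\right) = 6 + 0 = 6$)
$B{\left(p \right)} = \frac{424}{9}$ ($B{\left(p \right)} = - \frac{8}{9} + 4 \left(-3\right) \left(-4\right) = - \frac{8}{9} - -48 = - \frac{8}{9} + 48 = \frac{424}{9}$)
$\left(W - B{\left(-1 \right)}\right) j = \left(6 - \frac{424}{9}\right) \left(-36\right) = \left(- \frac{370}{9}\right) \left(-36\right) = 1480$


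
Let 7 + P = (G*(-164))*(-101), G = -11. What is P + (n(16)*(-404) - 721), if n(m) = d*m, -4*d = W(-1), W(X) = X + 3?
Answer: -179700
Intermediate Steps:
W(X) = 3 + X
d = -½ (d = -(3 - 1)/4 = -¼*2 = -½ ≈ -0.50000)
n(m) = -m/2
P = -182211 (P = -7 - 11*(-164)*(-101) = -7 + 1804*(-101) = -7 - 182204 = -182211)
P + (n(16)*(-404) - 721) = -182211 + (-½*16*(-404) - 721) = -182211 + (-8*(-404) - 721) = -182211 + (3232 - 721) = -182211 + 2511 = -179700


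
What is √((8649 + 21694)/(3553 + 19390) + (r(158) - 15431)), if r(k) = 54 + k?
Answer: I*√8010300069082/22943 ≈ 123.36*I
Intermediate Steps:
√((8649 + 21694)/(3553 + 19390) + (r(158) - 15431)) = √((8649 + 21694)/(3553 + 19390) + ((54 + 158) - 15431)) = √(30343/22943 + (212 - 15431)) = √(30343*(1/22943) - 15219) = √(30343/22943 - 15219) = √(-349139174/22943) = I*√8010300069082/22943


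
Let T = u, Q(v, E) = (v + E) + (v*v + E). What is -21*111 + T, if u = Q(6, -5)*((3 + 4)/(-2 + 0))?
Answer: -2443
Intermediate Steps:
Q(v, E) = v + v² + 2*E (Q(v, E) = (E + v) + (v² + E) = (E + v) + (E + v²) = v + v² + 2*E)
u = -112 (u = (6 + 6² + 2*(-5))*((3 + 4)/(-2 + 0)) = (6 + 36 - 10)*(7/(-2)) = 32*(7*(-½)) = 32*(-7/2) = -112)
T = -112
-21*111 + T = -21*111 - 112 = -2331 - 112 = -2443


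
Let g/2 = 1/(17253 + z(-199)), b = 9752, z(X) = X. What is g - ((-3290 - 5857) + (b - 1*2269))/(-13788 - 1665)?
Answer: -14173475/131767731 ≈ -0.10756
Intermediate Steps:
g = 1/8527 (g = 2/(17253 - 199) = 2/17054 = 2*(1/17054) = 1/8527 ≈ 0.00011727)
g - ((-3290 - 5857) + (b - 1*2269))/(-13788 - 1665) = 1/8527 - ((-3290 - 5857) + (9752 - 1*2269))/(-13788 - 1665) = 1/8527 - (-9147 + (9752 - 2269))/(-15453) = 1/8527 - (-9147 + 7483)*(-1)/15453 = 1/8527 - (-1664)*(-1)/15453 = 1/8527 - 1*1664/15453 = 1/8527 - 1664/15453 = -14173475/131767731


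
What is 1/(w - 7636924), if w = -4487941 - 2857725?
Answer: -1/14982590 ≈ -6.6744e-8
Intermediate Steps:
w = -7345666
1/(w - 7636924) = 1/(-7345666 - 7636924) = 1/(-14982590) = -1/14982590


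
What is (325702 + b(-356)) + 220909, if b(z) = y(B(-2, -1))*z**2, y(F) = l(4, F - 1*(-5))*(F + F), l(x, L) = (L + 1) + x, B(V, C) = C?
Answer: -1734637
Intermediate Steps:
l(x, L) = 1 + L + x (l(x, L) = (1 + L) + x = 1 + L + x)
y(F) = 2*F*(10 + F) (y(F) = (1 + (F - 1*(-5)) + 4)*(F + F) = (1 + (F + 5) + 4)*(2*F) = (1 + (5 + F) + 4)*(2*F) = (10 + F)*(2*F) = 2*F*(10 + F))
b(z) = -18*z**2 (b(z) = (2*(-1)*(10 - 1))*z**2 = (2*(-1)*9)*z**2 = -18*z**2)
(325702 + b(-356)) + 220909 = (325702 - 18*(-356)**2) + 220909 = (325702 - 18*126736) + 220909 = (325702 - 2281248) + 220909 = -1955546 + 220909 = -1734637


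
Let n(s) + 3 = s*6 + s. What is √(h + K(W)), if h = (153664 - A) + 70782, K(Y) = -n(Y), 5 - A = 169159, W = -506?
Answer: 7*√8105 ≈ 630.19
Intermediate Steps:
A = -169154 (A = 5 - 1*169159 = 5 - 169159 = -169154)
n(s) = -3 + 7*s (n(s) = -3 + (s*6 + s) = -3 + (6*s + s) = -3 + 7*s)
K(Y) = 3 - 7*Y (K(Y) = -(-3 + 7*Y) = 3 - 7*Y)
h = 393600 (h = (153664 - 1*(-169154)) + 70782 = (153664 + 169154) + 70782 = 322818 + 70782 = 393600)
√(h + K(W)) = √(393600 + (3 - 7*(-506))) = √(393600 + (3 + 3542)) = √(393600 + 3545) = √397145 = 7*√8105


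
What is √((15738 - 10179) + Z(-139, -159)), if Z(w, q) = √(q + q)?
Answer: √(5559 + I*√318) ≈ 74.559 + 0.12*I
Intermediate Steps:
Z(w, q) = √2*√q (Z(w, q) = √(2*q) = √2*√q)
√((15738 - 10179) + Z(-139, -159)) = √((15738 - 10179) + √2*√(-159)) = √(5559 + √2*(I*√159)) = √(5559 + I*√318)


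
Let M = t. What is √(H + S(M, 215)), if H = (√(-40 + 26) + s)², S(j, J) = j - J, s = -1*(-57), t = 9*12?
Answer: √(3128 + 114*I*√14) ≈ 56.058 + 3.8045*I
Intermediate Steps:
t = 108
s = 57
M = 108
H = (57 + I*√14)² (H = (√(-40 + 26) + 57)² = (√(-14) + 57)² = (I*√14 + 57)² = (57 + I*√14)² ≈ 3235.0 + 426.55*I)
√(H + S(M, 215)) = √((57 + I*√14)² + (108 - 1*215)) = √((57 + I*√14)² + (108 - 215)) = √((57 + I*√14)² - 107) = √(-107 + (57 + I*√14)²)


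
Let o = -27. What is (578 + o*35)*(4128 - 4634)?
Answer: 185702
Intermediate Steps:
(578 + o*35)*(4128 - 4634) = (578 - 27*35)*(4128 - 4634) = (578 - 945)*(-506) = -367*(-506) = 185702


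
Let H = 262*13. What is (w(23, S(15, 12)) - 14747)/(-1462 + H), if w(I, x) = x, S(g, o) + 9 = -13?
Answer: -547/72 ≈ -7.5972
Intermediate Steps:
S(g, o) = -22 (S(g, o) = -9 - 13 = -22)
H = 3406
(w(23, S(15, 12)) - 14747)/(-1462 + H) = (-22 - 14747)/(-1462 + 3406) = -14769/1944 = -14769*1/1944 = -547/72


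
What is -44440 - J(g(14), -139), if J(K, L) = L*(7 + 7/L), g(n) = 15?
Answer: -43474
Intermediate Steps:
-44440 - J(g(14), -139) = -44440 - (7 + 7*(-139)) = -44440 - (7 - 973) = -44440 - 1*(-966) = -44440 + 966 = -43474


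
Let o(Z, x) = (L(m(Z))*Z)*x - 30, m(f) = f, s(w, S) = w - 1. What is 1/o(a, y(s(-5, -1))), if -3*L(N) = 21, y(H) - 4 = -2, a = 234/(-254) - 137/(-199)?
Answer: -25273/675814 ≈ -0.037396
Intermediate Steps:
s(w, S) = -1 + w
a = -5884/25273 (a = 234*(-1/254) - 137*(-1/199) = -117/127 + 137/199 = -5884/25273 ≈ -0.23282)
y(H) = 2 (y(H) = 4 - 2 = 2)
L(N) = -7 (L(N) = -⅓*21 = -7)
o(Z, x) = -30 - 7*Z*x (o(Z, x) = (-7*Z)*x - 30 = -7*Z*x - 30 = -30 - 7*Z*x)
1/o(a, y(s(-5, -1))) = 1/(-30 - 7*(-5884/25273)*2) = 1/(-30 + 82376/25273) = 1/(-675814/25273) = -25273/675814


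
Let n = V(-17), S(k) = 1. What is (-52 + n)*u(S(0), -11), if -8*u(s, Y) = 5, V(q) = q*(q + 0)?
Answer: -1185/8 ≈ -148.13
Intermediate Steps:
V(q) = q² (V(q) = q*q = q²)
n = 289 (n = (-17)² = 289)
u(s, Y) = -5/8 (u(s, Y) = -⅛*5 = -5/8)
(-52 + n)*u(S(0), -11) = (-52 + 289)*(-5/8) = 237*(-5/8) = -1185/8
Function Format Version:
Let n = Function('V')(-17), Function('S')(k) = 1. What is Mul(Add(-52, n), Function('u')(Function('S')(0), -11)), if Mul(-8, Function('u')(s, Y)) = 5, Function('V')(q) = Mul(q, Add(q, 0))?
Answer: Rational(-1185, 8) ≈ -148.13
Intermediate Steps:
Function('V')(q) = Pow(q, 2) (Function('V')(q) = Mul(q, q) = Pow(q, 2))
n = 289 (n = Pow(-17, 2) = 289)
Function('u')(s, Y) = Rational(-5, 8) (Function('u')(s, Y) = Mul(Rational(-1, 8), 5) = Rational(-5, 8))
Mul(Add(-52, n), Function('u')(Function('S')(0), -11)) = Mul(Add(-52, 289), Rational(-5, 8)) = Mul(237, Rational(-5, 8)) = Rational(-1185, 8)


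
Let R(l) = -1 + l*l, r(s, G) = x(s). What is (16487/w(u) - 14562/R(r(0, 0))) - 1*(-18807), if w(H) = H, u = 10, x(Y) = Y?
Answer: 350177/10 ≈ 35018.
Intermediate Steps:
r(s, G) = s
R(l) = -1 + l²
(16487/w(u) - 14562/R(r(0, 0))) - 1*(-18807) = (16487/10 - 14562/(-1 + 0²)) - 1*(-18807) = (16487*(⅒) - 14562/(-1 + 0)) + 18807 = (16487/10 - 14562/(-1)) + 18807 = (16487/10 - 14562*(-1)) + 18807 = (16487/10 + 14562) + 18807 = 162107/10 + 18807 = 350177/10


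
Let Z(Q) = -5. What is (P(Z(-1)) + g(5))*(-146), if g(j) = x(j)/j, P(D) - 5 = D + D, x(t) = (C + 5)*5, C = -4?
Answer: 584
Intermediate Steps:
x(t) = 5 (x(t) = (-4 + 5)*5 = 1*5 = 5)
P(D) = 5 + 2*D (P(D) = 5 + (D + D) = 5 + 2*D)
g(j) = 5/j
(P(Z(-1)) + g(5))*(-146) = ((5 + 2*(-5)) + 5/5)*(-146) = ((5 - 10) + 5*(⅕))*(-146) = (-5 + 1)*(-146) = -4*(-146) = 584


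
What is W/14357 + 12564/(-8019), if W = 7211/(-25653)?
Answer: -171384464639/109385135937 ≈ -1.5668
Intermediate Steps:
W = -7211/25653 (W = 7211*(-1/25653) = -7211/25653 ≈ -0.28110)
W/14357 + 12564/(-8019) = -7211/25653/14357 + 12564/(-8019) = -7211/25653*1/14357 + 12564*(-1/8019) = -7211/368300121 - 1396/891 = -171384464639/109385135937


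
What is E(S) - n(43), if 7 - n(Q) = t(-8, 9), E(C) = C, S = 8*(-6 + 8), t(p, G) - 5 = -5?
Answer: 9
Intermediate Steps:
t(p, G) = 0 (t(p, G) = 5 - 5 = 0)
S = 16 (S = 8*2 = 16)
n(Q) = 7 (n(Q) = 7 - 1*0 = 7 + 0 = 7)
E(S) - n(43) = 16 - 1*7 = 16 - 7 = 9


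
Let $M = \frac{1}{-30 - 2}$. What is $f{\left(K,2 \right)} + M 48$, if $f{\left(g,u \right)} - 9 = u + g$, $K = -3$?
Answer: $\frac{13}{2} \approx 6.5$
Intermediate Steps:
$f{\left(g,u \right)} = 9 + g + u$ ($f{\left(g,u \right)} = 9 + \left(u + g\right) = 9 + \left(g + u\right) = 9 + g + u$)
$M = - \frac{1}{32}$ ($M = \frac{1}{-32} = - \frac{1}{32} \approx -0.03125$)
$f{\left(K,2 \right)} + M 48 = \left(9 - 3 + 2\right) - \frac{3}{2} = 8 - \frac{3}{2} = \frac{13}{2}$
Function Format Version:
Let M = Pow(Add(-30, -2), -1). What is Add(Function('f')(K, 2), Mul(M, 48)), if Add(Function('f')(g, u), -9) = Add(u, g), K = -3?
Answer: Rational(13, 2) ≈ 6.5000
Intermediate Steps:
Function('f')(g, u) = Add(9, g, u) (Function('f')(g, u) = Add(9, Add(u, g)) = Add(9, Add(g, u)) = Add(9, g, u))
M = Rational(-1, 32) (M = Pow(-32, -1) = Rational(-1, 32) ≈ -0.031250)
Add(Function('f')(K, 2), Mul(M, 48)) = Add(Add(9, -3, 2), Mul(Rational(-1, 32), 48)) = Add(8, Rational(-3, 2)) = Rational(13, 2)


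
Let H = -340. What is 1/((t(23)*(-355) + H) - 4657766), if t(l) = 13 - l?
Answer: -1/4654556 ≈ -2.1484e-7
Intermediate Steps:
1/((t(23)*(-355) + H) - 4657766) = 1/(((13 - 1*23)*(-355) - 340) - 4657766) = 1/(((13 - 23)*(-355) - 340) - 4657766) = 1/((-10*(-355) - 340) - 4657766) = 1/((3550 - 340) - 4657766) = 1/(3210 - 4657766) = 1/(-4654556) = -1/4654556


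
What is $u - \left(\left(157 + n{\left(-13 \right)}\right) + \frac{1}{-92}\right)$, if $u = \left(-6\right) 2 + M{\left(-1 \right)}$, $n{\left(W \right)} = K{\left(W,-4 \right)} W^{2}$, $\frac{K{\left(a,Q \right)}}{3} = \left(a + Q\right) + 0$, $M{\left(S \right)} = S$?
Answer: $\frac{777309}{92} \approx 8449.0$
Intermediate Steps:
$K{\left(a,Q \right)} = 3 Q + 3 a$ ($K{\left(a,Q \right)} = 3 \left(\left(a + Q\right) + 0\right) = 3 \left(\left(Q + a\right) + 0\right) = 3 \left(Q + a\right) = 3 Q + 3 a$)
$n{\left(W \right)} = W^{2} \left(-12 + 3 W\right)$ ($n{\left(W \right)} = \left(3 \left(-4\right) + 3 W\right) W^{2} = \left(-12 + 3 W\right) W^{2} = W^{2} \left(-12 + 3 W\right)$)
$u = -13$ ($u = \left(-6\right) 2 - 1 = -12 - 1 = -13$)
$u - \left(\left(157 + n{\left(-13 \right)}\right) + \frac{1}{-92}\right) = -13 - \left(\left(157 + 3 \left(-13\right)^{2} \left(-4 - 13\right)\right) + \frac{1}{-92}\right) = -13 - \left(\left(157 + 3 \cdot 169 \left(-17\right)\right) - \frac{1}{92}\right) = -13 - \left(\left(157 - 8619\right) - \frac{1}{92}\right) = -13 - \left(-8462 - \frac{1}{92}\right) = -13 - - \frac{778505}{92} = -13 + \frac{778505}{92} = \frac{777309}{92}$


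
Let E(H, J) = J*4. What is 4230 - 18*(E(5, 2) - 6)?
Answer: 4194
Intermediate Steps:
E(H, J) = 4*J
4230 - 18*(E(5, 2) - 6) = 4230 - 18*(4*2 - 6) = 4230 - 18*(8 - 6) = 4230 - 18*2 = 4230 - 1*36 = 4230 - 36 = 4194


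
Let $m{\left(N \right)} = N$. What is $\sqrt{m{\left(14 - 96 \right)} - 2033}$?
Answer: $3 i \sqrt{235} \approx 45.989 i$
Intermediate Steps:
$\sqrt{m{\left(14 - 96 \right)} - 2033} = \sqrt{\left(14 - 96\right) - 2033} = \sqrt{-82 - 2033} = \sqrt{-2115} = 3 i \sqrt{235}$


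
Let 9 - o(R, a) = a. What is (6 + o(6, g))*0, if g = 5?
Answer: 0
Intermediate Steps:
o(R, a) = 9 - a
(6 + o(6, g))*0 = (6 + (9 - 1*5))*0 = (6 + (9 - 5))*0 = (6 + 4)*0 = 10*0 = 0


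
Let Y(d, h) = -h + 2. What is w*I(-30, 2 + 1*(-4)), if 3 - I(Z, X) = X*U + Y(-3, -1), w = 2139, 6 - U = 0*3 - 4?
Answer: 42780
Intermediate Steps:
Y(d, h) = 2 - h
U = 10 (U = 6 - (0*3 - 4) = 6 - (0 - 4) = 6 - 1*(-4) = 6 + 4 = 10)
I(Z, X) = -10*X (I(Z, X) = 3 - (X*10 + (2 - 1*(-1))) = 3 - (10*X + (2 + 1)) = 3 - (10*X + 3) = 3 - (3 + 10*X) = 3 + (-3 - 10*X) = -10*X)
w*I(-30, 2 + 1*(-4)) = 2139*(-10*(2 + 1*(-4))) = 2139*(-10*(2 - 4)) = 2139*(-10*(-2)) = 2139*20 = 42780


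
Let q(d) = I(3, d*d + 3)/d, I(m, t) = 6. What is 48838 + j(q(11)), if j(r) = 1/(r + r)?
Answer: 586067/12 ≈ 48839.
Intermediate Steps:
q(d) = 6/d
j(r) = 1/(2*r)
48838 + j(q(11)) = 48838 + 1/(2*((6/11))) = 48838 + 1/(2*((6*(1/11)))) = 48838 + 1/(2*(6/11)) = 48838 + (½)*(11/6) = 48838 + 11/12 = 586067/12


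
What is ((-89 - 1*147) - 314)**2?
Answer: 302500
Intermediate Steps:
((-89 - 1*147) - 314)**2 = ((-89 - 147) - 314)**2 = (-236 - 314)**2 = (-550)**2 = 302500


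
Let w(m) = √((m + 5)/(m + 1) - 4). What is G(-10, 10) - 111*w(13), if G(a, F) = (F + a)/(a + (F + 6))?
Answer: -111*I*√133/7 ≈ -182.87*I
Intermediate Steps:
G(a, F) = (F + a)/(6 + F + a) (G(a, F) = (F + a)/(a + (6 + F)) = (F + a)/(6 + F + a))
w(m) = √(-4 + (5 + m)/(1 + m)) (w(m) = √((5 + m)/(1 + m) - 4) = √(-4 + (5 + m)/(1 + m)))
G(-10, 10) - 111*w(13) = (10 - 10)/(6 + 10 - 10) - 111*√(1 - 3*13)/√(1 + 13) = 0/6 - 111*√14*√(1 - 39)/14 = (⅙)*0 - 111*I*√133/7 = 0 - 111*I*√133/7 = -111*I*√133/7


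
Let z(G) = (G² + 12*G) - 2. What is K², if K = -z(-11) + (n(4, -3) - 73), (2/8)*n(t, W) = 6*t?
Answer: 1296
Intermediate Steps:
n(t, W) = 24*t (n(t, W) = 4*(6*t) = 24*t)
z(G) = -2 + G² + 12*G
K = 36 (K = -(-2 + (-11)² + 12*(-11)) + (24*4 - 73) = -(-2 + 121 - 132) + (96 - 73) = -1*(-13) + 23 = 13 + 23 = 36)
K² = 36² = 1296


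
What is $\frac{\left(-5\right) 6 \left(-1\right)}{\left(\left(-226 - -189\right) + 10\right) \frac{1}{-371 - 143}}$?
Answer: $\frac{5140}{9} \approx 571.11$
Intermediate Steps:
$\frac{\left(-5\right) 6 \left(-1\right)}{\left(\left(-226 - -189\right) + 10\right) \frac{1}{-371 - 143}} = \frac{\left(-30\right) \left(-1\right)}{\left(\left(-226 + 189\right) + 10\right) \frac{1}{-514}} = \frac{30}{\left(-37 + 10\right) \left(- \frac{1}{514}\right)} = \frac{30}{\left(-27\right) \left(- \frac{1}{514}\right)} = \frac{30}{\frac{27}{514}} = 30 \cdot \frac{514}{27} = \frac{5140}{9}$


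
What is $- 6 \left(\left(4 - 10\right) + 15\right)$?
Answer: $-54$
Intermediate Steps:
$- 6 \left(\left(4 - 10\right) + 15\right) = - 6 \left(-6 + 15\right) = \left(-6\right) 9 = -54$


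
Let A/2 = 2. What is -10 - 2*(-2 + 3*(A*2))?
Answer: -54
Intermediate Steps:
A = 4 (A = 2*2 = 4)
-10 - 2*(-2 + 3*(A*2)) = -10 - 2*(-2 + 3*(4*2)) = -10 - 2*(-2 + 3*8) = -10 - 2*(-2 + 24) = -10 - 2*22 = -10 - 44 = -54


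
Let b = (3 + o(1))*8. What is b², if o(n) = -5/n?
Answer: 256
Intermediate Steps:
b = -16 (b = (3 - 5/1)*8 = (3 - 5*1)*8 = (3 - 5)*8 = -2*8 = -16)
b² = (-16)² = 256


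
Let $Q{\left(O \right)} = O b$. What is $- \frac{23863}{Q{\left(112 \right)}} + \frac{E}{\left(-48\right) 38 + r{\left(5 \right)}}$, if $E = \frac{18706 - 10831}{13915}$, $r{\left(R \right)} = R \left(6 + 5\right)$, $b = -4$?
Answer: $\frac{16782839143}{315080128} \approx 53.265$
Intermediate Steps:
$r{\left(R \right)} = 11 R$ ($r{\left(R \right)} = R 11 = 11 R$)
$Q{\left(O \right)} = - 4 O$ ($Q{\left(O \right)} = O \left(-4\right) = - 4 O$)
$E = \frac{1575}{2783}$ ($E = 7875 \cdot \frac{1}{13915} = \frac{1575}{2783} \approx 0.56594$)
$- \frac{23863}{Q{\left(112 \right)}} + \frac{E}{\left(-48\right) 38 + r{\left(5 \right)}} = - \frac{23863}{\left(-4\right) 112} + \frac{1575}{2783 \left(\left(-48\right) 38 + 11 \cdot 5\right)} = - \frac{23863}{-448} + \frac{1575}{2783 \left(-1824 + 55\right)} = \left(-23863\right) \left(- \frac{1}{448}\right) + \frac{1575}{2783 \left(-1769\right)} = \frac{3409}{64} + \frac{1575}{2783} \left(- \frac{1}{1769}\right) = \frac{3409}{64} - \frac{1575}{4923127} = \frac{16782839143}{315080128}$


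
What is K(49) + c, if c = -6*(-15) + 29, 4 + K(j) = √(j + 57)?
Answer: 115 + √106 ≈ 125.30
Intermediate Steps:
K(j) = -4 + √(57 + j) (K(j) = -4 + √(j + 57) = -4 + √(57 + j))
c = 119 (c = 90 + 29 = 119)
K(49) + c = (-4 + √(57 + 49)) + 119 = (-4 + √106) + 119 = 115 + √106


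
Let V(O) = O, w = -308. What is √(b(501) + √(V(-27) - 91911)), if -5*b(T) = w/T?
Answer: √(771540 + 6275025*I*√91938)/2505 ≈ 12.315 + 12.31*I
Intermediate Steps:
b(T) = 308/(5*T) (b(T) = -(-308)/(5*T) = 308/(5*T))
√(b(501) + √(V(-27) - 91911)) = √((308/5)/501 + √(-27 - 91911)) = √((308/5)*(1/501) + √(-91938)) = √(308/2505 + I*√91938)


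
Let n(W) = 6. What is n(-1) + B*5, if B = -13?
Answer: -59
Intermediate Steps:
n(-1) + B*5 = 6 - 13*5 = 6 - 65 = -59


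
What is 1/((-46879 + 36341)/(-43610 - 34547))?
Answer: 78157/10538 ≈ 7.4167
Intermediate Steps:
1/((-46879 + 36341)/(-43610 - 34547)) = 1/(-10538/(-78157)) = 1/(-10538*(-1/78157)) = 1/(10538/78157) = 78157/10538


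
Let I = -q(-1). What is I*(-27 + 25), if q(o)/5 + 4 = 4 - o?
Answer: 10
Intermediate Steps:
q(o) = -5*o (q(o) = -20 + 5*(4 - o) = -20 + (20 - 5*o) = -5*o)
I = -5 (I = -(-5)*(-1) = -1*5 = -5)
I*(-27 + 25) = -5*(-27 + 25) = -5*(-2) = 10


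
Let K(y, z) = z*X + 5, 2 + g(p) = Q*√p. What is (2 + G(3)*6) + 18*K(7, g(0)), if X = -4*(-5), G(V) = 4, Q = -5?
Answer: -604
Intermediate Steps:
X = 20
g(p) = -2 - 5*√p
K(y, z) = 5 + 20*z (K(y, z) = z*20 + 5 = 20*z + 5 = 5 + 20*z)
(2 + G(3)*6) + 18*K(7, g(0)) = (2 + 4*6) + 18*(5 + 20*(-2 - 5*√0)) = (2 + 24) + 18*(5 + 20*(-2 - 5*0)) = 26 + 18*(5 + 20*(-2 + 0)) = 26 + 18*(5 + 20*(-2)) = 26 + 18*(5 - 40) = 26 + 18*(-35) = 26 - 630 = -604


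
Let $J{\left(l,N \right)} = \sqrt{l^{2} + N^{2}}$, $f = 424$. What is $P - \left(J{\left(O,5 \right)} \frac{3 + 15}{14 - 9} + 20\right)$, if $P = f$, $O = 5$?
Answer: $404 - 18 \sqrt{2} \approx 378.54$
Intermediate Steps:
$P = 424$
$J{\left(l,N \right)} = \sqrt{N^{2} + l^{2}}$
$P - \left(J{\left(O,5 \right)} \frac{3 + 15}{14 - 9} + 20\right) = 424 - \left(\sqrt{5^{2} + 5^{2}} \frac{3 + 15}{14 - 9} + 20\right) = 424 - \left(\sqrt{25 + 25} \cdot \frac{18}{5} + 20\right) = 424 - \left(\sqrt{50} \cdot 18 \cdot \frac{1}{5} + 20\right) = 424 - \left(5 \sqrt{2} \cdot \frac{18}{5} + 20\right) = 424 - \left(18 \sqrt{2} + 20\right) = 424 - \left(20 + 18 \sqrt{2}\right) = 404 - 18 \sqrt{2}$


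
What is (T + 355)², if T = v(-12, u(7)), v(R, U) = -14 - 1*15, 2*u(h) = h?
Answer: 106276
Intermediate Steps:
u(h) = h/2
v(R, U) = -29 (v(R, U) = -14 - 15 = -29)
T = -29
(T + 355)² = (-29 + 355)² = 326² = 106276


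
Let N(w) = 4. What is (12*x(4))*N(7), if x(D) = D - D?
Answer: 0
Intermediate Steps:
x(D) = 0
(12*x(4))*N(7) = (12*0)*4 = 0*4 = 0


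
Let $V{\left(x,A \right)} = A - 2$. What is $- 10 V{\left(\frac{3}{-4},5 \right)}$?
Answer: $-30$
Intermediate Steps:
$V{\left(x,A \right)} = -2 + A$
$- 10 V{\left(\frac{3}{-4},5 \right)} = - 10 \left(-2 + 5\right) = \left(-10\right) 3 = -30$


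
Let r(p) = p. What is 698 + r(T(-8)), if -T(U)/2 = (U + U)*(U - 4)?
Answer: 314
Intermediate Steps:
T(U) = -4*U*(-4 + U) (T(U) = -2*(U + U)*(U - 4) = -2*2*U*(-4 + U) = -4*U*(-4 + U))
698 + r(T(-8)) = 698 + 4*(-8)*(4 - 1*(-8)) = 698 + 4*(-8)*(4 + 8) = 698 + 4*(-8)*12 = 698 - 384 = 314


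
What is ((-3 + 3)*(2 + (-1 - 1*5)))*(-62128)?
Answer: 0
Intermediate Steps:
((-3 + 3)*(2 + (-1 - 1*5)))*(-62128) = (0*(2 + (-1 - 5)))*(-62128) = (0*(2 - 6))*(-62128) = (0*(-4))*(-62128) = 0*(-62128) = 0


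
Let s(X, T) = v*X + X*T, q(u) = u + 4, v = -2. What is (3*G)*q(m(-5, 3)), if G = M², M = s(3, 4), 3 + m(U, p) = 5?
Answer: 648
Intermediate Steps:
m(U, p) = 2 (m(U, p) = -3 + 5 = 2)
q(u) = 4 + u
s(X, T) = -2*X + T*X (s(X, T) = -2*X + X*T = -2*X + T*X)
M = 6 (M = 3*(-2 + 4) = 3*2 = 6)
G = 36 (G = 6² = 36)
(3*G)*q(m(-5, 3)) = (3*36)*(4 + 2) = 108*6 = 648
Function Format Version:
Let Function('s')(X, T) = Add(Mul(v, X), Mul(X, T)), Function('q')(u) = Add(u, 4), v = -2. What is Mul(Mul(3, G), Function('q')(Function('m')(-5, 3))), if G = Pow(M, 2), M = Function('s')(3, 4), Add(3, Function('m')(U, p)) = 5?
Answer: 648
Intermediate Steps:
Function('m')(U, p) = 2 (Function('m')(U, p) = Add(-3, 5) = 2)
Function('q')(u) = Add(4, u)
Function('s')(X, T) = Add(Mul(-2, X), Mul(T, X)) (Function('s')(X, T) = Add(Mul(-2, X), Mul(X, T)) = Add(Mul(-2, X), Mul(T, X)))
M = 6 (M = Mul(3, Add(-2, 4)) = Mul(3, 2) = 6)
G = 36 (G = Pow(6, 2) = 36)
Mul(Mul(3, G), Function('q')(Function('m')(-5, 3))) = Mul(Mul(3, 36), Add(4, 2)) = Mul(108, 6) = 648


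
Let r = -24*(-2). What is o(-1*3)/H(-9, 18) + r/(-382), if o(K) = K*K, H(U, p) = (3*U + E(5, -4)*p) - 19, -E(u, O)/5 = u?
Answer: -13623/94736 ≈ -0.14380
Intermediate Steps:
E(u, O) = -5*u
r = 48
H(U, p) = -19 - 25*p + 3*U (H(U, p) = (3*U + (-5*5)*p) - 19 = (3*U - 25*p) - 19 = (-25*p + 3*U) - 19 = -19 - 25*p + 3*U)
o(K) = K**2
o(-1*3)/H(-9, 18) + r/(-382) = (-1*3)**2/(-19 - 25*18 + 3*(-9)) + 48/(-382) = (-3)**2/(-19 - 450 - 27) + 48*(-1/382) = 9/(-496) - 24/191 = 9*(-1/496) - 24/191 = -9/496 - 24/191 = -13623/94736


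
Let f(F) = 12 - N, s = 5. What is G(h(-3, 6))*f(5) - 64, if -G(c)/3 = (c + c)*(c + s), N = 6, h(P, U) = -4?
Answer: 80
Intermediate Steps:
G(c) = -6*c*(5 + c) (G(c) = -3*(c + c)*(c + 5) = -3*2*c*(5 + c) = -6*c*(5 + c))
f(F) = 6 (f(F) = 12 - 1*6 = 12 - 6 = 6)
G(h(-3, 6))*f(5) - 64 = -6*(-4)*(5 - 4)*6 - 64 = -6*(-4)*1*6 - 64 = 24*6 - 64 = 144 - 64 = 80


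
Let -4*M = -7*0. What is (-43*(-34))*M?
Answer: 0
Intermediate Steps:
M = 0 (M = -(-7)*0/4 = -1/4*0 = 0)
(-43*(-34))*M = -43*(-34)*0 = 1462*0 = 0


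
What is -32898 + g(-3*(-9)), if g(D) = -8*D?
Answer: -33114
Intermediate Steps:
-32898 + g(-3*(-9)) = -32898 - (-24)*(-9) = -32898 - 8*27 = -32898 - 216 = -33114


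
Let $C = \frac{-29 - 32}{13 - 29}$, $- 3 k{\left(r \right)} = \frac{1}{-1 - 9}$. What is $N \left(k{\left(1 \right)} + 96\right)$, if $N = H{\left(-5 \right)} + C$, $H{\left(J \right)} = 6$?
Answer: $\frac{452317}{480} \approx 942.33$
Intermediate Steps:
$k{\left(r \right)} = \frac{1}{30}$ ($k{\left(r \right)} = - \frac{1}{3 \left(-1 - 9\right)} = - \frac{1}{3 \left(-10\right)} = \left(- \frac{1}{3}\right) \left(- \frac{1}{10}\right) = \frac{1}{30}$)
$C = \frac{61}{16}$ ($C = - \frac{61}{-16} = \left(-61\right) \left(- \frac{1}{16}\right) = \frac{61}{16} \approx 3.8125$)
$N = \frac{157}{16}$ ($N = 6 + \frac{61}{16} = \frac{157}{16} \approx 9.8125$)
$N \left(k{\left(1 \right)} + 96\right) = \frac{157 \left(\frac{1}{30} + 96\right)}{16} = \frac{157}{16} \cdot \frac{2881}{30} = \frac{452317}{480}$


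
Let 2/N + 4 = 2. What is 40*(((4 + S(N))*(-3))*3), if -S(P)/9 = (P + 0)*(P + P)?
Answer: 5040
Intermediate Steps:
N = -1 (N = 2/(-4 + 2) = 2/(-2) = 2*(-1/2) = -1)
S(P) = -18*P**2 (S(P) = -9*(P + 0)*(P + P) = -9*P*2*P = -18*P**2)
40*(((4 + S(N))*(-3))*3) = 40*(((4 - 18*(-1)**2)*(-3))*3) = 40*(((4 - 18*1)*(-3))*3) = 40*(((4 - 18)*(-3))*3) = 40*(-14*(-3)*3) = 40*(42*3) = 40*126 = 5040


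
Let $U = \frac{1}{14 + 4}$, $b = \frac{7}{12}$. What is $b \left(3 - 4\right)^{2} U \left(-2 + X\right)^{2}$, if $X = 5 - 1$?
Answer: $\frac{7}{54} \approx 0.12963$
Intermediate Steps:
$b = \frac{7}{12}$ ($b = 7 \cdot \frac{1}{12} = \frac{7}{12} \approx 0.58333$)
$X = 4$ ($X = 5 - 1 = 4$)
$U = \frac{1}{18} \approx 0.055556$
$b \left(3 - 4\right)^{2} U \left(-2 + X\right)^{2} = \frac{7 \left(3 - 4\right)^{2}}{12} \cdot \frac{1}{18} \left(-2 + 4\right)^{2} = \frac{7 \left(-1\right)^{2}}{12} \cdot \frac{1}{18} \cdot 2^{2} = \frac{7}{12} \cdot 1 \cdot \frac{1}{18} \cdot 4 = \frac{7}{12} \cdot \frac{1}{18} \cdot 4 = \frac{7}{216} \cdot 4 = \frac{7}{54}$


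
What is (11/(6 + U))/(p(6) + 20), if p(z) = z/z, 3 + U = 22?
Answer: 11/525 ≈ 0.020952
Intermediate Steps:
U = 19 (U = -3 + 22 = 19)
p(z) = 1
(11/(6 + U))/(p(6) + 20) = (11/(6 + 19))/(1 + 20) = (11/25)/21 = ((1/25)*11)*(1/21) = (11/25)*(1/21) = 11/525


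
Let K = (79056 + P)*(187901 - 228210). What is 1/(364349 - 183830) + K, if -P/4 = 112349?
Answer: 2694793960996141/180519 ≈ 1.4928e+10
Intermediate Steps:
P = -449396 (P = -4*112349 = -449396)
K = 14928035060 (K = (79056 - 449396)*(187901 - 228210) = -370340*(-40309) = 14928035060)
1/(364349 - 183830) + K = 1/(364349 - 183830) + 14928035060 = 1/180519 + 14928035060 = 2694793960996141/180519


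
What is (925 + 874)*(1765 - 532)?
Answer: 2218167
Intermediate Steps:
(925 + 874)*(1765 - 532) = 1799*1233 = 2218167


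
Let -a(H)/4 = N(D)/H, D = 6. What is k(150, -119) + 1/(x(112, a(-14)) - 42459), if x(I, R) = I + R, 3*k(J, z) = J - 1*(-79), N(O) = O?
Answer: 67879472/889251 ≈ 76.333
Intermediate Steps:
k(J, z) = 79/3 + J/3 (k(J, z) = (J - 1*(-79))/3 = (J + 79)/3 = (79 + J)/3 = 79/3 + J/3)
a(H) = -24/H
k(150, -119) + 1/(x(112, a(-14)) - 42459) = (79/3 + (⅓)*150) + 1/((112 - 24/(-14)) - 42459) = (79/3 + 50) + 1/((112 - 24*(-1/14)) - 42459) = 229/3 + 1/((112 + 12/7) - 42459) = 229/3 + 1/(796/7 - 42459) = 229/3 + 1/(-296417/7) = 229/3 - 7/296417 = 67879472/889251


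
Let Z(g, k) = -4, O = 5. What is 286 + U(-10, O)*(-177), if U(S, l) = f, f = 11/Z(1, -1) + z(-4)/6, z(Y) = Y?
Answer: 3563/4 ≈ 890.75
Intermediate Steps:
f = -41/12 (f = 11/(-4) - 4/6 = 11*(-1/4) - 4*1/6 = -11/4 - 2/3 = -41/12 ≈ -3.4167)
U(S, l) = -41/12
286 + U(-10, O)*(-177) = 286 - 41/12*(-177) = 286 + 2419/4 = 3563/4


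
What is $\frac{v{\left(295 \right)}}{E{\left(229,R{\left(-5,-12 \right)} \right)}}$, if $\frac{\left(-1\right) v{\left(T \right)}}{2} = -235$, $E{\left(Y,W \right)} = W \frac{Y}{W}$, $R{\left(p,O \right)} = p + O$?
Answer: $\frac{470}{229} \approx 2.0524$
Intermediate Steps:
$R{\left(p,O \right)} = O + p$
$E{\left(Y,W \right)} = Y$
$v{\left(T \right)} = 470$ ($v{\left(T \right)} = \left(-2\right) \left(-235\right) = 470$)
$\frac{v{\left(295 \right)}}{E{\left(229,R{\left(-5,-12 \right)} \right)}} = \frac{470}{229}$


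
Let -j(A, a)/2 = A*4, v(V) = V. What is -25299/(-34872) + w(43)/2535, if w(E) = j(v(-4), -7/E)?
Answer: 21749623/29466840 ≈ 0.73810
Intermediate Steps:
j(A, a) = -8*A (j(A, a) = -2*A*4 = -8*A)
w(E) = 32 (w(E) = -8*(-4) = 32)
-25299/(-34872) + w(43)/2535 = -25299/(-34872) + 32/2535 = -25299*(-1/34872) + 32*(1/2535) = 8433/11624 + 32/2535 = 21749623/29466840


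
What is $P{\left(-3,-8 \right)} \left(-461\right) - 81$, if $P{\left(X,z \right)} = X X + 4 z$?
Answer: $10522$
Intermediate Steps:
$P{\left(X,z \right)} = X^{2} + 4 z$
$P{\left(-3,-8 \right)} \left(-461\right) - 81 = \left(\left(-3\right)^{2} + 4 \left(-8\right)\right) \left(-461\right) - 81 = \left(9 - 32\right) \left(-461\right) - 81 = \left(-23\right) \left(-461\right) - 81 = 10603 - 81 = 10522$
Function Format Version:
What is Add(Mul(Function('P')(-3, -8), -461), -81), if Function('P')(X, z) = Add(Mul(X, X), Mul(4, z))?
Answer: 10522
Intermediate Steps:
Function('P')(X, z) = Add(Pow(X, 2), Mul(4, z))
Add(Mul(Function('P')(-3, -8), -461), -81) = Add(Mul(Add(Pow(-3, 2), Mul(4, -8)), -461), -81) = Add(Mul(Add(9, -32), -461), -81) = Add(Mul(-23, -461), -81) = Add(10603, -81) = 10522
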